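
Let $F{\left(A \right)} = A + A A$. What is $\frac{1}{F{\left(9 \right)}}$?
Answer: $\frac{1}{90} \approx 0.011111$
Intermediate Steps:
$F{\left(A \right)} = A + A^{2}$
$\frac{1}{F{\left(9 \right)}} = \frac{1}{9 \left(1 + 9\right)} = \frac{1}{9 \cdot 10} = \frac{1}{90}$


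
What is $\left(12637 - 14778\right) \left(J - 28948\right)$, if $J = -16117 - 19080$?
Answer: $137334445$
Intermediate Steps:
$J = -35197$ ($J = -16117 - 19080 = -35197$)
$\left(12637 - 14778\right) \left(J - 28948\right) = \left(12637 - 14778\right) \left(-35197 - 28948\right) = \left(-2141\right) \left(-64145\right) = 137334445$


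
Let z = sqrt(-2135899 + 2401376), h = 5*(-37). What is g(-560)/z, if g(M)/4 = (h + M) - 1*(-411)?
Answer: -1336*sqrt(265477)/265477 ≈ -2.5929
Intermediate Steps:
h = -185
g(M) = 904 + 4*M (g(M) = 4*((-185 + M) - 1*(-411)) = 4*((-185 + M) + 411) = 4*(226 + M) = 904 + 4*M)
z = sqrt(265477) ≈ 515.24
g(-560)/z = (904 + 4*(-560))/(sqrt(265477)) = (904 - 2240)*(sqrt(265477)/265477) = -1336*sqrt(265477)/265477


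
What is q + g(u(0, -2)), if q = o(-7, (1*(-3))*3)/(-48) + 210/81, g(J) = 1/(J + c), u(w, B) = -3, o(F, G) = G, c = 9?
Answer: 1273/432 ≈ 2.9468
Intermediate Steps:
g(J) = 1/(9 + J) (g(J) = 1/(J + 9) = 1/(9 + J))
q = 1201/432 (q = ((1*(-3))*3)/(-48) + 210/81 = -3*3*(-1/48) + 210*(1/81) = -9*(-1/48) + 70/27 = 3/16 + 70/27 = 1201/432 ≈ 2.7801)
q + g(u(0, -2)) = 1201/432 + 1/(9 - 3) = 1201/432 + 1/6 = 1201/432 + ⅙ = 1273/432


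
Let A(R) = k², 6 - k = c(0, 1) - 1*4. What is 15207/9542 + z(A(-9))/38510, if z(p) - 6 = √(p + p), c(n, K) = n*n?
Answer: 292839411/183731210 + √2/3851 ≈ 1.5942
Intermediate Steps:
c(n, K) = n²
k = 10 (k = 6 - (0² - 1*4) = 6 - (0 - 4) = 6 - 1*(-4) = 6 + 4 = 10)
A(R) = 100 (A(R) = 10² = 100)
z(p) = 6 + √2*√p (z(p) = 6 + √(p + p) = 6 + √(2*p) = 6 + √2*√p)
15207/9542 + z(A(-9))/38510 = 15207/9542 + (6 + √2*√100)/38510 = 15207*(1/9542) + (6 + √2*10)*(1/38510) = 15207/9542 + (6 + 10*√2)*(1/38510) = 15207/9542 + (3/19255 + √2/3851) = 292839411/183731210 + √2/3851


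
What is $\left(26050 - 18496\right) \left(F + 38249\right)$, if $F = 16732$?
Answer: $415326474$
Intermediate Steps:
$\left(26050 - 18496\right) \left(F + 38249\right) = \left(26050 - 18496\right) \left(16732 + 38249\right) = 7554 \cdot 54981 = 415326474$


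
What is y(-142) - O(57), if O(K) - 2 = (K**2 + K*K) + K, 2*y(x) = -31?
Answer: -13145/2 ≈ -6572.5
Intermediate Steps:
y(x) = -31/2 (y(x) = (1/2)*(-31) = -31/2)
O(K) = 2 + K + 2*K**2 (O(K) = 2 + ((K**2 + K*K) + K) = 2 + ((K**2 + K**2) + K) = 2 + (2*K**2 + K) = 2 + (K + 2*K**2) = 2 + K + 2*K**2)
y(-142) - O(57) = -31/2 - (2 + 57 + 2*57**2) = -31/2 - (2 + 57 + 2*3249) = -31/2 - (2 + 57 + 6498) = -31/2 - 1*6557 = -31/2 - 6557 = -13145/2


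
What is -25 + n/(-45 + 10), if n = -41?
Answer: -834/35 ≈ -23.829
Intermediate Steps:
-25 + n/(-45 + 10) = -25 - 41/(-45 + 10) = -25 - 41/(-35) = -25 - 1/35*(-41) = -25 + 41/35 = -834/35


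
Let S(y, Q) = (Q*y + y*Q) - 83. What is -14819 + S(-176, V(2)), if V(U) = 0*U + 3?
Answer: -15958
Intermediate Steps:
V(U) = 3 (V(U) = 0 + 3 = 3)
S(y, Q) = -83 + 2*Q*y (S(y, Q) = (Q*y + Q*y) - 83 = 2*Q*y - 83 = -83 + 2*Q*y)
-14819 + S(-176, V(2)) = -14819 + (-83 + 2*3*(-176)) = -14819 + (-83 - 1056) = -14819 - 1139 = -15958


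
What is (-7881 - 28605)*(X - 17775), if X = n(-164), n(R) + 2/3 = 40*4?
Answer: 642725214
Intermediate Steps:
n(R) = 478/3 (n(R) = -⅔ + 40*4 = -⅔ + 160 = 478/3)
X = 478/3 ≈ 159.33
(-7881 - 28605)*(X - 17775) = (-7881 - 28605)*(478/3 - 17775) = -36486*(-52847/3) = 642725214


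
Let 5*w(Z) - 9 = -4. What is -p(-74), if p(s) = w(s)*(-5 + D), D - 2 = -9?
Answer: 12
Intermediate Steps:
D = -7 (D = 2 - 9 = -7)
w(Z) = 1 (w(Z) = 9/5 + (⅕)*(-4) = 9/5 - ⅘ = 1)
p(s) = -12 (p(s) = 1*(-5 - 7) = 1*(-12) = -12)
-p(-74) = -1*(-12) = 12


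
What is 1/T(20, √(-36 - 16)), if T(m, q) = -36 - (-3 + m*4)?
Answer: -1/113 ≈ -0.0088496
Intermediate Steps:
T(m, q) = -33 - 4*m (T(m, q) = -36 - (-3 + 4*m) = -36 + (3 - 4*m) = -33 - 4*m)
1/T(20, √(-36 - 16)) = 1/(-33 - 4*20) = 1/(-33 - 80) = 1/(-113) = -1/113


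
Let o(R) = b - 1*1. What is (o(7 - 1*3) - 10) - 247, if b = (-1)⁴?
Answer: -257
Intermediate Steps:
b = 1
o(R) = 0 (o(R) = 1 - 1*1 = 1 - 1 = 0)
(o(7 - 1*3) - 10) - 247 = (0 - 10) - 247 = -10 - 247 = -257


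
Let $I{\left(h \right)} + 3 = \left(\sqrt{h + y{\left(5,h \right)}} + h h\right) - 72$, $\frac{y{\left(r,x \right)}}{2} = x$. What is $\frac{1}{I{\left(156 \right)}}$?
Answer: $\frac{8087}{196198551} - \frac{2 \sqrt{13}}{196198551} \approx 4.1182 \cdot 10^{-5}$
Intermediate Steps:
$y{\left(r,x \right)} = 2 x$
$I{\left(h \right)} = -75 + h^{2} + \sqrt{3} \sqrt{h}$ ($I{\left(h \right)} = -3 - \left(72 - \sqrt{h + 2 h} - h h\right) = -3 - \left(72 - h^{2} - \sqrt{3} \sqrt{h}\right) = -3 + \left(-72 + h^{2} + \sqrt{3} \sqrt{h}\right) = -75 + h^{2} + \sqrt{3} \sqrt{h}$)
$\frac{1}{I{\left(156 \right)}} = \frac{1}{-75 + 156^{2} + \sqrt{3} \sqrt{156}} = \frac{1}{-75 + 24336 + \sqrt{3} \cdot 2 \sqrt{39}} = \frac{1}{-75 + 24336 + 6 \sqrt{13}} = \frac{1}{24261 + 6 \sqrt{13}}$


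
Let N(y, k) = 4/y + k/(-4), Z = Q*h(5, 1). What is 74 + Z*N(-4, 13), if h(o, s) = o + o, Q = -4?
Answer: 244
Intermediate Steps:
h(o, s) = 2*o
Z = -40 (Z = -8*5 = -4*10 = -40)
N(y, k) = 4/y - k/4 (N(y, k) = 4/y + k*(-1/4) = 4/y - k/4)
74 + Z*N(-4, 13) = 74 - 40*(4/(-4) - 1/4*13) = 74 - 40*(4*(-1/4) - 13/4) = 74 - 40*(-1 - 13/4) = 74 - 40*(-17/4) = 74 + 170 = 244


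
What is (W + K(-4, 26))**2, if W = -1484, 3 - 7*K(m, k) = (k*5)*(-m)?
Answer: 118919025/49 ≈ 2.4269e+6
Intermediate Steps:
K(m, k) = 3/7 + 5*k*m/7 (K(m, k) = 3/7 - k*5*(-m)/7 = 3/7 - 5*k*(-m)/7 = 3/7 - (-5)*k*m/7 = 3/7 + 5*k*m/7)
(W + K(-4, 26))**2 = (-1484 + (3/7 + (5/7)*26*(-4)))**2 = (-1484 + (3/7 - 520/7))**2 = (-1484 - 517/7)**2 = (-10905/7)**2 = 118919025/49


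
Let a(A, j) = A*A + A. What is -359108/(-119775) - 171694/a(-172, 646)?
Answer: -1667094059/587137050 ≈ -2.8394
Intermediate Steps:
a(A, j) = A + A² (a(A, j) = A² + A = A + A²)
-359108/(-119775) - 171694/a(-172, 646) = -359108/(-119775) - 171694*(-1/(172*(1 - 172))) = -359108*(-1/119775) - 171694/((-172*(-171))) = 359108/119775 - 171694/29412 = 359108/119775 - 171694*1/29412 = 359108/119775 - 85847/14706 = -1667094059/587137050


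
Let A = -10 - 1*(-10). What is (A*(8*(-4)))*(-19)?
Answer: 0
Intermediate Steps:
A = 0 (A = -10 + 10 = 0)
(A*(8*(-4)))*(-19) = (0*(8*(-4)))*(-19) = (0*(-32))*(-19) = 0*(-19) = 0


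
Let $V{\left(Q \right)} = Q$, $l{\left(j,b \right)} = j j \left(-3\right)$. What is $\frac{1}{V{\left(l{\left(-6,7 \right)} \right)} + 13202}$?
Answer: $\frac{1}{13094} \approx 7.6371 \cdot 10^{-5}$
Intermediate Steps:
$l{\left(j,b \right)} = - 3 j^{2}$ ($l{\left(j,b \right)} = j^{2} \left(-3\right) = - 3 j^{2}$)
$\frac{1}{V{\left(l{\left(-6,7 \right)} \right)} + 13202} = \frac{1}{- 3 \left(-6\right)^{2} + 13202} = \frac{1}{\left(-3\right) 36 + 13202} = \frac{1}{-108 + 13202} = \frac{1}{13094}$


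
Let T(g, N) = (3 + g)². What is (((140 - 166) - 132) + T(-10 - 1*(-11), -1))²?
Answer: 20164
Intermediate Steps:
(((140 - 166) - 132) + T(-10 - 1*(-11), -1))² = (((140 - 166) - 132) + (3 + (-10 - 1*(-11)))²)² = ((-26 - 132) + (3 + (-10 + 11))²)² = (-158 + (3 + 1)²)² = (-158 + 4²)² = (-158 + 16)² = (-142)² = 20164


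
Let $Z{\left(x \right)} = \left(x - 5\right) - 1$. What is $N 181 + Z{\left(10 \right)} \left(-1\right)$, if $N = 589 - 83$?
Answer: $91582$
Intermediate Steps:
$Z{\left(x \right)} = -6 + x$ ($Z{\left(x \right)} = \left(-5 + x\right) - 1 = -6 + x$)
$N = 506$
$N 181 + Z{\left(10 \right)} \left(-1\right) = 506 \cdot 181 + \left(-6 + 10\right) \left(-1\right) = 91586 + 4 \left(-1\right) = 91586 - 4 = 91582$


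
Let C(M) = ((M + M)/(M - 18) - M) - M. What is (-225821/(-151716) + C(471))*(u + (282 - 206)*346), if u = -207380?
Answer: 973265360473267/5727279 ≈ 1.6994e+8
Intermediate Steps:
C(M) = -2*M + 2*M/(-18 + M) (C(M) = ((2*M)/(-18 + M) - M) - M = (2*M/(-18 + M) - M) - M = (-M + 2*M/(-18 + M)) - M = -2*M + 2*M/(-18 + M))
(-225821/(-151716) + C(471))*(u + (282 - 206)*346) = (-225821/(-151716) + 2*471*(19 - 1*471)/(-18 + 471))*(-207380 + (282 - 206)*346) = (-225821*(-1/151716) + 2*471*(19 - 471)/453)*(-207380 + 76*346) = (225821/151716 + 2*471*(1/453)*(-452))*(-207380 + 26296) = (225821/151716 - 141928/151)*(-181084) = -21498649477/22909116*(-181084) = 973265360473267/5727279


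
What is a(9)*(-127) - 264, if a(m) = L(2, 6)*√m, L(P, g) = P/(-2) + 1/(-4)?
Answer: 849/4 ≈ 212.25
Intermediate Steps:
L(P, g) = -¼ - P/2 (L(P, g) = P*(-½) + 1*(-¼) = -P/2 - ¼ = -¼ - P/2)
a(m) = -5*√m/4 (a(m) = (-¼ - ½*2)*√m = (-¼ - 1)*√m = -5*√m/4)
a(9)*(-127) - 264 = -5*√9/4*(-127) - 264 = -5/4*3*(-127) - 264 = -15/4*(-127) - 264 = 1905/4 - 264 = 849/4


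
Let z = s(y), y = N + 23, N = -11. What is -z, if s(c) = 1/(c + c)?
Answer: -1/24 ≈ -0.041667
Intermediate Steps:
y = 12 (y = -11 + 23 = 12)
s(c) = 1/(2*c)
z = 1/24 (z = (½)/12 = (½)*(1/12) = 1/24 ≈ 0.041667)
-z = -1*1/24 = -1/24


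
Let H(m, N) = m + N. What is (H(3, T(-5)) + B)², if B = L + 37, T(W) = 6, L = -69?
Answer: 529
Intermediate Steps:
H(m, N) = N + m
B = -32 (B = -69 + 37 = -32)
(H(3, T(-5)) + B)² = ((6 + 3) - 32)² = (9 - 32)² = (-23)² = 529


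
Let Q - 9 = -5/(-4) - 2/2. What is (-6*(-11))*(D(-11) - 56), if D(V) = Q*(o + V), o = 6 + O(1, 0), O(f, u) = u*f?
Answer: -13497/2 ≈ -6748.5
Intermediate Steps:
O(f, u) = f*u
o = 6 (o = 6 + 1*0 = 6 + 0 = 6)
Q = 37/4 (Q = 9 + (-5/(-4) - 2/2) = 9 + (-5*(-¼) - 2*½) = 9 + (5/4 - 1) = 9 + ¼ = 37/4 ≈ 9.2500)
D(V) = 111/2 + 37*V/4 (D(V) = 37*(6 + V)/4 = 111/2 + 37*V/4)
(-6*(-11))*(D(-11) - 56) = (-6*(-11))*((111/2 + (37/4)*(-11)) - 56) = 66*((111/2 - 407/4) - 56) = 66*(-185/4 - 56) = 66*(-409/4) = -13497/2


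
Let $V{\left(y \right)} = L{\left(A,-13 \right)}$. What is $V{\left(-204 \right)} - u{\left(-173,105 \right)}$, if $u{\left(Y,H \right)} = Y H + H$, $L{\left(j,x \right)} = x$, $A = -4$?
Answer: $18047$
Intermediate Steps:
$u{\left(Y,H \right)} = H + H Y$ ($u{\left(Y,H \right)} = H Y + H = H + H Y$)
$V{\left(y \right)} = -13$
$V{\left(-204 \right)} - u{\left(-173,105 \right)} = -13 - 105 \left(1 - 173\right) = -13 - 105 \left(-172\right) = -13 - -18060 = -13 + 18060 = 18047$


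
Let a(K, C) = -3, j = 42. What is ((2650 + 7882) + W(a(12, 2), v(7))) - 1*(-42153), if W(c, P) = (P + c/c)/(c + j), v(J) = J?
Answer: 2054723/39 ≈ 52685.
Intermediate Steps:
W(c, P) = (1 + P)/(42 + c) (W(c, P) = (P + c/c)/(c + 42) = (P + 1)/(42 + c) = (1 + P)/(42 + c))
((2650 + 7882) + W(a(12, 2), v(7))) - 1*(-42153) = ((2650 + 7882) + (1 + 7)/(42 - 3)) - 1*(-42153) = (10532 + 8/39) + 42153 = 410756/39 + 42153 = 2054723/39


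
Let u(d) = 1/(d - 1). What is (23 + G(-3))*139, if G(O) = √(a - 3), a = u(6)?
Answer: 3197 + 139*I*√70/5 ≈ 3197.0 + 232.59*I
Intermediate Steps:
u(d) = 1/(-1 + d)
a = ⅕ (a = 1/(-1 + 6) = 1/5 = ⅕ ≈ 0.20000)
G(O) = I*√70/5 (G(O) = √(⅕ - 3) = √(-14/5) = I*√70/5)
(23 + G(-3))*139 = (23 + I*√70/5)*139 = 3197 + 139*I*√70/5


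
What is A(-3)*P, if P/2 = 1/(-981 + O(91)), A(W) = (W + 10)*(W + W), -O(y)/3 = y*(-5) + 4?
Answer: -7/31 ≈ -0.22581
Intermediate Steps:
O(y) = -12 + 15*y (O(y) = -3*(y*(-5) + 4) = -3*(-5*y + 4) = -3*(4 - 5*y) = -12 + 15*y)
A(W) = 2*W*(10 + W) (A(W) = (10 + W)*(2*W) = 2*W*(10 + W))
P = 1/186 (P = 2/(-981 + (-12 + 15*91)) = 2/(-981 + (-12 + 1365)) = 2/(-981 + 1353) = 2/372 = 2*(1/372) = 1/186 ≈ 0.0053763)
A(-3)*P = (2*(-3)*(10 - 3))*(1/186) = (2*(-3)*7)*(1/186) = -42*1/186 = -7/31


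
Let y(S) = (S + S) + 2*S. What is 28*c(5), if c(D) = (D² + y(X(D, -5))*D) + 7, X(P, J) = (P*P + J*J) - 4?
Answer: 26656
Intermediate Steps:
X(P, J) = -4 + J² + P² (X(P, J) = (P² + J²) - 4 = (J² + P²) - 4 = -4 + J² + P²)
y(S) = 4*S (y(S) = 2*S + 2*S = 4*S)
c(D) = 7 + D² + D*(84 + 4*D²) (c(D) = (D² + (4*(-4 + (-5)² + D²))*D) + 7 = (D² + (4*(-4 + 25 + D²))*D) + 7 = (D² + (4*(21 + D²))*D) + 7 = (D² + (84 + 4*D²)*D) + 7 = (D² + D*(84 + 4*D²)) + 7 = 7 + D² + D*(84 + 4*D²))
28*c(5) = 28*(7 + 5² + 4*5*(21 + 5²)) = 28*(7 + 25 + 4*5*(21 + 25)) = 28*(7 + 25 + 4*5*46) = 28*(7 + 25 + 920) = 28*952 = 26656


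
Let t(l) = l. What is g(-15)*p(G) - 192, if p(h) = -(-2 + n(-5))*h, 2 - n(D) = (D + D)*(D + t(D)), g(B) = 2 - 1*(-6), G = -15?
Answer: -12192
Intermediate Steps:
g(B) = 8 (g(B) = 2 + 6 = 8)
n(D) = 2 - 4*D**2 (n(D) = 2 - (D + D)*(D + D) = 2 - 2*D*2*D = 2 - 4*D**2)
p(h) = 100*h (p(h) = -(-2 + (2 - 4*(-5)**2))*h = -(-2 + (2 - 4*25))*h = -(-2 + (2 - 100))*h = -(-2 - 98)*h = -(-100)*h = 100*h)
g(-15)*p(G) - 192 = 8*(100*(-15)) - 192 = 8*(-1500) - 192 = -12000 - 192 = -12192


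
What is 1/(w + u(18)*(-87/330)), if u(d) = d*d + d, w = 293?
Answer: 55/11156 ≈ 0.0049301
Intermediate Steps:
u(d) = d + d**2 (u(d) = d**2 + d = d + d**2)
1/(w + u(18)*(-87/330)) = 1/(293 + (18*(1 + 18))*(-87/330)) = 1/(293 + (18*19)*(-87*1/330)) = 1/(293 + 342*(-29/110)) = 1/(293 - 4959/55) = 1/(11156/55) = 55/11156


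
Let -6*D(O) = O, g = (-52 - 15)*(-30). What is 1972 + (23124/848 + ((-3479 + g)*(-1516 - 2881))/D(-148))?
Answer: 2069705639/7844 ≈ 2.6386e+5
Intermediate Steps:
g = 2010 (g = -67*(-30) = 2010)
D(O) = -O/6
1972 + (23124/848 + ((-3479 + g)*(-1516 - 2881))/D(-148)) = 1972 + (23124/848 + ((-3479 + 2010)*(-1516 - 2881))/((-1/6*(-148)))) = 1972 + (23124*(1/848) + (-1469*(-4397))/(74/3)) = 1972 + (5781/212 + 6459193*(3/74)) = 1972 + (5781/212 + 19377579/74) = 1972 + 2054237271/7844 = 2069705639/7844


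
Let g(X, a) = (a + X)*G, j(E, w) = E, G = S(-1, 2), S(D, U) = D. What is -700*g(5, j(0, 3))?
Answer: 3500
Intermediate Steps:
G = -1
g(X, a) = -X - a (g(X, a) = (a + X)*(-1) = (X + a)*(-1) = -X - a)
-700*g(5, j(0, 3)) = -700*(-1*5 - 1*0) = -700*(-5 + 0) = -700*(-5) = 3500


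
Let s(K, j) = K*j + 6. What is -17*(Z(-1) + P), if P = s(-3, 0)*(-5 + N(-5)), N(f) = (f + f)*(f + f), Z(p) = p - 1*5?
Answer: -9588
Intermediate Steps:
s(K, j) = 6 + K*j
Z(p) = -5 + p (Z(p) = p - 5 = -5 + p)
N(f) = 4*f² (N(f) = (2*f)*(2*f) = 4*f²)
P = 570 (P = (6 - 3*0)*(-5 + 4*(-5)²) = (6 + 0)*(-5 + 4*25) = 6*(-5 + 100) = 6*95 = 570)
-17*(Z(-1) + P) = -17*((-5 - 1) + 570) = -17*(-6 + 570) = -17*564 = -9588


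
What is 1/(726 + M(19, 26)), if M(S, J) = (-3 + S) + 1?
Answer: 1/743 ≈ 0.0013459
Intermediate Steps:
M(S, J) = -2 + S
1/(726 + M(19, 26)) = 1/(726 + (-2 + 19)) = 1/(726 + 17) = 1/743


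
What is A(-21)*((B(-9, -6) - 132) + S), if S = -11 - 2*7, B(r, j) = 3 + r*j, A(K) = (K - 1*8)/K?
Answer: -2900/21 ≈ -138.10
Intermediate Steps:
A(K) = (-8 + K)/K (A(K) = (K - 8)/K = (-8 + K)/K)
B(r, j) = 3 + j*r
S = -25 (S = -11 - 14 = -25)
A(-21)*((B(-9, -6) - 132) + S) = ((-8 - 21)/(-21))*(((3 - 6*(-9)) - 132) - 25) = (-1/21*(-29))*(((3 + 54) - 132) - 25) = 29*((57 - 132) - 25)/21 = 29*(-75 - 25)/21 = (29/21)*(-100) = -2900/21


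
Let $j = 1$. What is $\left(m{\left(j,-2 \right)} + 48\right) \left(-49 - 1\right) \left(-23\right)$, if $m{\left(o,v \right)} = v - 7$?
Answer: $44850$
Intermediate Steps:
$m{\left(o,v \right)} = -7 + v$
$\left(m{\left(j,-2 \right)} + 48\right) \left(-49 - 1\right) \left(-23\right) = \left(\left(-7 - 2\right) + 48\right) \left(-49 - 1\right) \left(-23\right) = \left(-9 + 48\right) \left(-50\right) \left(-23\right) = 39 \left(-50\right) \left(-23\right) = \left(-1950\right) \left(-23\right) = 44850$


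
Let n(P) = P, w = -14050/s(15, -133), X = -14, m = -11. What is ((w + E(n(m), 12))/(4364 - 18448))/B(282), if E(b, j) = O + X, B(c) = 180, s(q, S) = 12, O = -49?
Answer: 7403/15210720 ≈ 0.00048670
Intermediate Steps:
w = -7025/6 (w = -14050/12 = -14050*1/12 = -7025/6 ≈ -1170.8)
E(b, j) = -63 (E(b, j) = -49 - 14 = -63)
((w + E(n(m), 12))/(4364 - 18448))/B(282) = ((-7025/6 - 63)/(4364 - 18448))/180 = -7403/6/(-14084)*(1/180) = -7403/6*(-1/14084)*(1/180) = (7403/84504)*(1/180) = 7403/15210720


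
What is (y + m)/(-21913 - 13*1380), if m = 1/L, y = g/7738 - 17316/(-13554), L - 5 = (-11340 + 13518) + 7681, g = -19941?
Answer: 12446767229/381756582321048 ≈ 3.2604e-5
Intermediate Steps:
L = 9864 (L = 5 + ((-11340 + 13518) + 7681) = 5 + (2178 + 7681) = 5 + 9859 = 9864)
y = -7571617/5826714 (y = -19941/7738 - 17316/(-13554) = -19941*1/7738 - 17316*(-1/13554) = -19941/7738 + 962/753 = -7571617/5826714 ≈ -1.2995)
m = 1/9864 ≈ 0.00010138
(y + m)/(-21913 - 13*1380) = (-7571617/5826714 + 1/9864)/(-21913 - 13*1380) = -12446767229/(9579117816*(-21913 - 17940)) = -12446767229/9579117816/(-39853) = -12446767229/9579117816*(-1/39853) = 12446767229/381756582321048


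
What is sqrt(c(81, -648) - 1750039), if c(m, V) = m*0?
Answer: I*sqrt(1750039) ≈ 1322.9*I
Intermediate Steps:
c(m, V) = 0
sqrt(c(81, -648) - 1750039) = sqrt(0 - 1750039) = sqrt(-1750039) = I*sqrt(1750039)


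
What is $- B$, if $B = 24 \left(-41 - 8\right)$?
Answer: $1176$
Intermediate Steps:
$B = -1176$ ($B = 24 \left(-49\right) = -1176$)
$- B = \left(-1\right) \left(-1176\right) = 1176$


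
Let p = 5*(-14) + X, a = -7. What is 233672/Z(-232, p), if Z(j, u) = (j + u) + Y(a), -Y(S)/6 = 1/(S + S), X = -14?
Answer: -1635704/2209 ≈ -740.47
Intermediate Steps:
Y(S) = -3/S (Y(S) = -6/(S + S) = -6*1/(2*S) = -3/S)
p = -84 (p = 5*(-14) - 14 = -70 - 14 = -84)
Z(j, u) = 3/7 + j + u (Z(j, u) = (j + u) - 3/(-7) = (j + u) - 3*(-1/7) = (j + u) + 3/7 = 3/7 + j + u)
233672/Z(-232, p) = 233672/(3/7 - 232 - 84) = 233672/(-2209/7) = 233672*(-7/2209) = -1635704/2209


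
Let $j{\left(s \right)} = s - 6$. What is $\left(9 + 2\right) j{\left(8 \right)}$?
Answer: $22$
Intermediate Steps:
$j{\left(s \right)} = -6 + s$ ($j{\left(s \right)} = s - 6 = -6 + s$)
$\left(9 + 2\right) j{\left(8 \right)} = \left(9 + 2\right) \left(-6 + 8\right) = 11 \cdot 2 = 22$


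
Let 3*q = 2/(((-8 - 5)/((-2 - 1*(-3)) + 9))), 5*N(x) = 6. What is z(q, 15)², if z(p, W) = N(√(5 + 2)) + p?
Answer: 17956/38025 ≈ 0.47222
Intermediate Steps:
N(x) = 6/5 (N(x) = (⅕)*6 = 6/5)
q = -20/39 (q = (2/(((-8 - 5)/((-2 - 1*(-3)) + 9))))/3 = (2/((-13/((-2 + 3) + 9))))/3 = (2/((-13/(1 + 9))))/3 = (2/((-13/10)))/3 = (2/((-13*⅒)))/3 = (2/(-13/10))/3 = (2*(-10/13))/3 = (⅓)*(-20/13) = -20/39 ≈ -0.51282)
z(p, W) = 6/5 + p
z(q, 15)² = (6/5 - 20/39)² = (134/195)² = 17956/38025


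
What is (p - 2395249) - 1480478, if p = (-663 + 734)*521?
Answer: -3838736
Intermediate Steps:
p = 36991 (p = 71*521 = 36991)
(p - 2395249) - 1480478 = (36991 - 2395249) - 1480478 = -2358258 - 1480478 = -3838736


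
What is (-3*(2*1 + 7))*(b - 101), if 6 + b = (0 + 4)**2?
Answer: 2457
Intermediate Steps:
b = 10 (b = -6 + (0 + 4)**2 = -6 + 4**2 = -6 + 16 = 10)
(-3*(2*1 + 7))*(b - 101) = (-3*(2*1 + 7))*(10 - 101) = -3*(2 + 7)*(-91) = -3*9*(-91) = -27*(-91) = 2457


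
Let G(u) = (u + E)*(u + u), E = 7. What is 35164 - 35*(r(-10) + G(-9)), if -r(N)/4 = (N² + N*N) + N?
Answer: 60504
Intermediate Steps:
G(u) = 2*u*(7 + u) (G(u) = (u + 7)*(u + u) = (7 + u)*(2*u) = 2*u*(7 + u))
r(N) = -8*N² - 4*N (r(N) = -4*((N² + N*N) + N) = -4*((N² + N²) + N) = -4*(2*N² + N) = -4*(N + 2*N²) = -8*N² - 4*N)
35164 - 35*(r(-10) + G(-9)) = 35164 - 35*(-4*(-10)*(1 + 2*(-10)) + 2*(-9)*(7 - 9)) = 35164 - 35*(-4*(-10)*(1 - 20) + 2*(-9)*(-2)) = 35164 - 35*(-4*(-10)*(-19) + 36) = 35164 - 35*(-760 + 36) = 35164 - 35*(-724) = 35164 - 1*(-25340) = 35164 + 25340 = 60504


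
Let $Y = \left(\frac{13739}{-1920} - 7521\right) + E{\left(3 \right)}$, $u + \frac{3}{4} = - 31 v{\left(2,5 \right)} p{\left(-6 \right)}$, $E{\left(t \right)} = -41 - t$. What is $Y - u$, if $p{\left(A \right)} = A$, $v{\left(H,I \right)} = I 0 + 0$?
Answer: $- \frac{14537099}{1920} \approx -7571.4$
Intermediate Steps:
$v{\left(H,I \right)} = 0$ ($v{\left(H,I \right)} = 0 + 0 = 0$)
$u = - \frac{3}{4}$ ($u = - \frac{3}{4} + \left(-31\right) 0 \left(-6\right) = - \frac{3}{4} + 0 \left(-6\right) = - \frac{3}{4} + 0 = - \frac{3}{4} \approx -0.75$)
$Y = - \frac{14538539}{1920}$ ($Y = \left(\frac{13739}{-1920} - 7521\right) - 44 = \left(13739 \left(- \frac{1}{1920}\right) - 7521\right) - 44 = \left(- \frac{13739}{1920} - 7521\right) - 44 = - \frac{14454059}{1920} - 44 = - \frac{14538539}{1920} \approx -7572.2$)
$Y - u = - \frac{14538539}{1920} - - \frac{3}{4} = - \frac{14538539}{1920} + \frac{3}{4} = - \frac{14537099}{1920}$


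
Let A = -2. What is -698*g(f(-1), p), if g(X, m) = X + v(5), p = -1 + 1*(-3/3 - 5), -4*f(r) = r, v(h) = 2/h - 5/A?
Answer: -21987/10 ≈ -2198.7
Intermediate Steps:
v(h) = 5/2 + 2/h (v(h) = 2/h - 5/(-2) = 2/h - 5*(-½) = 2/h + 5/2 = 5/2 + 2/h)
f(r) = -r/4
p = -7 (p = -1 + 1*(-3*⅓ - 5) = -1 + 1*(-1 - 5) = -1 + 1*(-6) = -1 - 6 = -7)
g(X, m) = 29/10 + X (g(X, m) = X + (5/2 + 2/5) = X + (5/2 + 2*(⅕)) = X + (5/2 + ⅖) = X + 29/10 = 29/10 + X)
-698*g(f(-1), p) = -698*(29/10 - ¼*(-1)) = -698*(29/10 + ¼) = -698*63/20 = -21987/10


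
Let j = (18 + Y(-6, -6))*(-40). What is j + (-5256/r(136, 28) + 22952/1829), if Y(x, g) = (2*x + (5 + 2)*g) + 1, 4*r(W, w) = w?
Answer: 8471640/12803 ≈ 661.69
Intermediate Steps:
r(W, w) = w/4
Y(x, g) = 1 + 2*x + 7*g (Y(x, g) = (2*x + 7*g) + 1 = 1 + 2*x + 7*g)
j = 1400 (j = (18 + (1 + 2*(-6) + 7*(-6)))*(-40) = (18 + (1 - 12 - 42))*(-40) = (18 - 53)*(-40) = -35*(-40) = 1400)
j + (-5256/r(136, 28) + 22952/1829) = 1400 + (-5256/((¼)*28) + 22952/1829) = 1400 + (-5256/7 + 22952*(1/1829)) = 1400 + (-5256*⅐ + 22952/1829) = 1400 + (-5256/7 + 22952/1829) = 1400 - 9452560/12803 = 8471640/12803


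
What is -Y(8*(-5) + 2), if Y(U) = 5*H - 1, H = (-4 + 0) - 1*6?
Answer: 51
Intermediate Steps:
H = -10 (H = -4 - 6 = -10)
Y(U) = -51 (Y(U) = 5*(-10) - 1 = -50 - 1 = -51)
-Y(8*(-5) + 2) = -1*(-51) = 51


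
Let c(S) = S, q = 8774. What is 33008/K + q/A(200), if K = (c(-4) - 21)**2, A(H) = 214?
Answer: 58633/625 ≈ 93.813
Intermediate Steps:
K = 625 (K = (-4 - 21)**2 = (-25)**2 = 625)
33008/K + q/A(200) = 33008/625 + 8774/214 = 33008*(1/625) + 8774*(1/214) = 33008/625 + 41 = 58633/625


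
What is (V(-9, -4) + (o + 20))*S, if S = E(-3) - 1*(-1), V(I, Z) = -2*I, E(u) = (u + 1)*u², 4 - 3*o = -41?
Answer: -901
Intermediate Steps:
o = 15 (o = 4/3 - ⅓*(-41) = 4/3 + 41/3 = 15)
E(u) = u²*(1 + u) (E(u) = (1 + u)*u² = u²*(1 + u))
S = -17 (S = (-3)²*(1 - 3) - 1*(-1) = 9*(-2) + 1 = -18 + 1 = -17)
(V(-9, -4) + (o + 20))*S = (-2*(-9) + (15 + 20))*(-17) = (18 + 35)*(-17) = 53*(-17) = -901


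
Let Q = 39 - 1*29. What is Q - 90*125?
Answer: -11240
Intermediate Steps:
Q = 10 (Q = 39 - 29 = 10)
Q - 90*125 = 10 - 90*125 = 10 - 11250 = -11240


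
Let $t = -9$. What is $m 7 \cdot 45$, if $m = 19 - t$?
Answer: $8820$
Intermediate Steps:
$m = 28$ ($m = 19 - -9 = 19 + 9 = 28$)
$m 7 \cdot 45 = 28 \cdot 7 \cdot 45 = 196 \cdot 45 = 8820$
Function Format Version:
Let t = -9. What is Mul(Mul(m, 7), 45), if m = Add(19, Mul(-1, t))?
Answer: 8820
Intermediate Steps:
m = 28 (m = Add(19, Mul(-1, -9)) = Add(19, 9) = 28)
Mul(Mul(m, 7), 45) = Mul(Mul(28, 7), 45) = Mul(196, 45) = 8820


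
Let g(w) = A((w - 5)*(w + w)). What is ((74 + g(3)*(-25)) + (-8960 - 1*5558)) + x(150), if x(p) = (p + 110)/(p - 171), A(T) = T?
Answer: -297284/21 ≈ -14156.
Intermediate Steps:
g(w) = 2*w*(-5 + w) (g(w) = (w - 5)*(w + w) = (-5 + w)*(2*w) = 2*w*(-5 + w))
x(p) = (110 + p)/(-171 + p)
((74 + g(3)*(-25)) + (-8960 - 1*5558)) + x(150) = ((74 + (2*3*(-5 + 3))*(-25)) + (-8960 - 1*5558)) + (110 + 150)/(-171 + 150) = ((74 + (2*3*(-2))*(-25)) + (-8960 - 5558)) + 260/(-21) = ((74 - 12*(-25)) - 14518) - 1/21*260 = ((74 + 300) - 14518) - 260/21 = (374 - 14518) - 260/21 = -14144 - 260/21 = -297284/21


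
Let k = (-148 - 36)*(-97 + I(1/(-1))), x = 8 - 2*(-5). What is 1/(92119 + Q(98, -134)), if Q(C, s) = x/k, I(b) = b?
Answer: 9016/830544913 ≈ 1.0856e-5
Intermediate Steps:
x = 18 (x = 8 + 10 = 18)
k = 18032 (k = (-148 - 36)*(-97 + 1/(-1)) = -184*(-97 - 1) = -184*(-98) = 18032)
Q(C, s) = 9/9016 (Q(C, s) = 18/18032 = 18*(1/18032) = 9/9016)
1/(92119 + Q(98, -134)) = 1/(92119 + 9/9016) = 1/(830544913/9016) = 9016/830544913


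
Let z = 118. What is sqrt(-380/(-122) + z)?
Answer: 2*sqrt(112667)/61 ≈ 11.005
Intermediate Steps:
sqrt(-380/(-122) + z) = sqrt(-380/(-122) + 118) = sqrt(-380*(-1/122) + 118) = sqrt(190/61 + 118) = sqrt(7388/61) = 2*sqrt(112667)/61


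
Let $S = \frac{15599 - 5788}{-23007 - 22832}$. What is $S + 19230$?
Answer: $\frac{881474159}{45839} \approx 19230.0$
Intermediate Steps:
$S = - \frac{9811}{45839}$ ($S = \frac{9811}{-45839} = 9811 \left(- \frac{1}{45839}\right) = - \frac{9811}{45839} \approx -0.21403$)
$S + 19230 = - \frac{9811}{45839} + 19230 = \frac{881474159}{45839}$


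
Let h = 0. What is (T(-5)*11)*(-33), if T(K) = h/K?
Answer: 0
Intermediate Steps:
T(K) = 0 (T(K) = 0/K = 0)
(T(-5)*11)*(-33) = (0*11)*(-33) = 0*(-33) = 0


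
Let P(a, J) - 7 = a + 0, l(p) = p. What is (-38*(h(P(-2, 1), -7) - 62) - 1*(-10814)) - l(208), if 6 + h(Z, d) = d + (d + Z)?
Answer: 13532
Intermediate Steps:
P(a, J) = 7 + a (P(a, J) = 7 + (a + 0) = 7 + a)
h(Z, d) = -6 + Z + 2*d (h(Z, d) = -6 + (d + (d + Z)) = -6 + (d + (Z + d)) = -6 + (Z + 2*d) = -6 + Z + 2*d)
(-38*(h(P(-2, 1), -7) - 62) - 1*(-10814)) - l(208) = (-38*((-6 + (7 - 2) + 2*(-7)) - 62) - 1*(-10814)) - 1*208 = (-38*((-6 + 5 - 14) - 62) + 10814) - 208 = (-38*(-15 - 62) + 10814) - 208 = (-38*(-77) + 10814) - 208 = (2926 + 10814) - 208 = 13740 - 208 = 13532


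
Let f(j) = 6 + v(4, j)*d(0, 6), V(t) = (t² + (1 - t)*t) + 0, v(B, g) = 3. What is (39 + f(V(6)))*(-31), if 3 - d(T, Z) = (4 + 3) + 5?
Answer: -558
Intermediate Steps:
d(T, Z) = -9 (d(T, Z) = 3 - ((4 + 3) + 5) = 3 - (7 + 5) = 3 - 1*12 = 3 - 12 = -9)
V(t) = t² + t*(1 - t) (V(t) = (t² + t*(1 - t)) + 0 = t² + t*(1 - t))
f(j) = -21 (f(j) = 6 + 3*(-9) = 6 - 27 = -21)
(39 + f(V(6)))*(-31) = (39 - 21)*(-31) = 18*(-31) = -558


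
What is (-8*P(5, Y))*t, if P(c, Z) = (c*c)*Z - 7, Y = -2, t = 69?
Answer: 31464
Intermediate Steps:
P(c, Z) = -7 + Z*c² (P(c, Z) = c²*Z - 7 = Z*c² - 7 = -7 + Z*c²)
(-8*P(5, Y))*t = -8*(-7 - 2*5²)*69 = -8*(-7 - 2*25)*69 = -8*(-7 - 50)*69 = -8*(-57)*69 = 456*69 = 31464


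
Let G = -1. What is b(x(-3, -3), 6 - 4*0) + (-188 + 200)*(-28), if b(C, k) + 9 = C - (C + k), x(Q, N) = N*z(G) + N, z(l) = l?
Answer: -351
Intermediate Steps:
x(Q, N) = 0 (x(Q, N) = N*(-1) + N = -N + N = 0)
b(C, k) = -9 - k (b(C, k) = -9 + (C - (C + k)) = -9 + (C + (-C - k)) = -9 - k)
b(x(-3, -3), 6 - 4*0) + (-188 + 200)*(-28) = (-9 - (6 - 4*0)) + (-188 + 200)*(-28) = (-9 - (6 + 0)) + 12*(-28) = (-9 - 1*6) - 336 = (-9 - 6) - 336 = -15 - 336 = -351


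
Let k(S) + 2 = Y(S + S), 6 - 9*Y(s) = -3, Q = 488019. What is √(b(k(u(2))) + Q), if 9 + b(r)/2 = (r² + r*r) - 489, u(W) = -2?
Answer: √487027 ≈ 697.87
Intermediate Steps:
Y(s) = 1 (Y(s) = ⅔ - ⅑*(-3) = ⅔ + ⅓ = 1)
k(S) = -1 (k(S) = -2 + 1 = -1)
b(r) = -996 + 4*r² (b(r) = -18 + 2*((r² + r*r) - 489) = -18 + 2*((r² + r²) - 489) = -18 + 2*(2*r² - 489) = -18 + 2*(-489 + 2*r²) = -18 + (-978 + 4*r²) = -996 + 4*r²)
√(b(k(u(2))) + Q) = √((-996 + 4*(-1)²) + 488019) = √((-996 + 4*1) + 488019) = √((-996 + 4) + 488019) = √(-992 + 488019) = √487027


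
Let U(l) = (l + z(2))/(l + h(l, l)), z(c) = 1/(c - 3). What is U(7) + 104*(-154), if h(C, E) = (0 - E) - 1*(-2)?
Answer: -16013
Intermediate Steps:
h(C, E) = 2 - E (h(C, E) = -E + 2 = 2 - E)
z(c) = 1/(-3 + c)
U(l) = -½ + l/2 (U(l) = (l + 1/(-3 + 2))/(l + (2 - l)) = (l + 1/(-1))/2 = (l - 1)*(½) = (-1 + l)*(½) = -½ + l/2)
U(7) + 104*(-154) = (-½ + (½)*7) + 104*(-154) = (-½ + 7/2) - 16016 = 3 - 16016 = -16013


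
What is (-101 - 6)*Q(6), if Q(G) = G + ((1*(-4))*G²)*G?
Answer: 91806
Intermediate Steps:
Q(G) = G - 4*G³ (Q(G) = G + (-4*G²)*G = G - 4*G³)
(-101 - 6)*Q(6) = (-101 - 6)*(6 - 4*6³) = -107*(6 - 4*216) = -107*(6 - 864) = -107*(-858) = 91806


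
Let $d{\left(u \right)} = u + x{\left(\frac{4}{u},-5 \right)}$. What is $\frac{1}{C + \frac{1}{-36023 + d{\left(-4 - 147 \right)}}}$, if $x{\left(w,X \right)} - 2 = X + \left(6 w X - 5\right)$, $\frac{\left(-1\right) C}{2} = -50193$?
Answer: $\frac{5463362}{548445057581} \approx 9.9615 \cdot 10^{-6}$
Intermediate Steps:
$C = 100386$ ($C = \left(-2\right) \left(-50193\right) = 100386$)
$x{\left(w,X \right)} = -3 + X + 6 X w$ ($x{\left(w,X \right)} = 2 + \left(X + \left(6 w X - 5\right)\right) = 2 + \left(X + \left(6 X w - 5\right)\right) = 2 + \left(X + \left(-5 + 6 X w\right)\right) = 2 + \left(-5 + X + 6 X w\right) = -3 + X + 6 X w$)
$d{\left(u \right)} = -8 + u - \frac{120}{u}$ ($d{\left(u \right)} = u - \left(8 + 30 \cdot 4 \frac{1}{u}\right) = u - \left(8 + \frac{120}{u}\right) = -8 + u - \frac{120}{u}$)
$\frac{1}{C + \frac{1}{-36023 + d{\left(-4 - 147 \right)}}} = \frac{1}{100386 + \frac{1}{-36023 - \left(159 + \frac{120}{-4 - 147}\right)}} = \frac{1}{100386 + \frac{1}{-36023 - \left(159 - \frac{120}{151}\right)}} = \frac{1}{100386 + \frac{1}{-36023 - \frac{23889}{151}}} = \frac{1}{100386 + \frac{1}{- \frac{5463362}{151}}} = \frac{1}{100386 - \frac{151}{5463362}} = \frac{1}{\frac{548445057581}{5463362}} = \frac{5463362}{548445057581}$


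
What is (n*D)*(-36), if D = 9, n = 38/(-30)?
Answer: 2052/5 ≈ 410.40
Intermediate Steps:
n = -19/15 (n = 38*(-1/30) = -19/15 ≈ -1.2667)
(n*D)*(-36) = -19/15*9*(-36) = -57/5*(-36) = 2052/5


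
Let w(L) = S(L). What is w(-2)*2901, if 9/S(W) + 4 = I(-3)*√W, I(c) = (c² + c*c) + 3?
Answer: -52218/449 - 548289*I*√2/898 ≈ -116.3 - 863.47*I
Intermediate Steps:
I(c) = 3 + 2*c² (I(c) = (c² + c²) + 3 = 2*c² + 3 = 3 + 2*c²)
S(W) = 9/(-4 + 21*√W) (S(W) = 9/(-4 + (3 + 2*(-3)²)*√W) = 9/(-4 + (3 + 2*9)*√W) = 9/(-4 + (3 + 18)*√W) = 9/(-4 + 21*√W))
w(L) = 9/(-4 + 21*√L)
w(-2)*2901 = (9/(-4 + 21*√(-2)))*2901 = (9/(-4 + 21*(I*√2)))*2901 = (9/(-4 + 21*I*√2))*2901 = 26109/(-4 + 21*I*√2)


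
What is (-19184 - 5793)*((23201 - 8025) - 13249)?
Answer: -48130679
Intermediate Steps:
(-19184 - 5793)*((23201 - 8025) - 13249) = -24977*(15176 - 13249) = -24977*1927 = -48130679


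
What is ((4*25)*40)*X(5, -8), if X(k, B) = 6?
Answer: 24000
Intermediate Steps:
((4*25)*40)*X(5, -8) = ((4*25)*40)*6 = (100*40)*6 = 4000*6 = 24000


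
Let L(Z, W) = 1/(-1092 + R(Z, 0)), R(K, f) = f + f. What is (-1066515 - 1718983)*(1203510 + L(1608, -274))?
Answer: -1830396583704331/546 ≈ -3.3524e+12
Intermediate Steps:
R(K, f) = 2*f
L(Z, W) = -1/1092 (L(Z, W) = 1/(-1092 + 2*0) = 1/(-1092 + 0) = 1/(-1092) = -1/1092)
(-1066515 - 1718983)*(1203510 + L(1608, -274)) = (-1066515 - 1718983)*(1203510 - 1/1092) = -2785498*1314232919/1092 = -1830396583704331/546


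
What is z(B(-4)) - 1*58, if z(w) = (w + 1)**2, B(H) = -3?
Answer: -54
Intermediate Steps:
z(w) = (1 + w)**2
z(B(-4)) - 1*58 = (1 - 3)**2 - 1*58 = (-2)**2 - 58 = 4 - 58 = -54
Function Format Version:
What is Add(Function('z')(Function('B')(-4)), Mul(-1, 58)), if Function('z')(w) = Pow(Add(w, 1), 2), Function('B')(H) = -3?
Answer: -54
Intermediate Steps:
Function('z')(w) = Pow(Add(1, w), 2)
Add(Function('z')(Function('B')(-4)), Mul(-1, 58)) = Add(Pow(Add(1, -3), 2), Mul(-1, 58)) = Add(Pow(-2, 2), -58) = Add(4, -58) = -54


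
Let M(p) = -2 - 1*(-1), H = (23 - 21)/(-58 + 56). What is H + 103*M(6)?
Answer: -104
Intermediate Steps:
H = -1 (H = 2/(-2) = 2*(-½) = -1)
M(p) = -1 (M(p) = -2 + 1 = -1)
H + 103*M(6) = -1 + 103*(-1) = -1 - 103 = -104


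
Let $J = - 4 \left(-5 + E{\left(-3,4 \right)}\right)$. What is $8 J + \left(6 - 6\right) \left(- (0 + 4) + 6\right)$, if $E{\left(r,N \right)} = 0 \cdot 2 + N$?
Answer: $32$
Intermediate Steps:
$E{\left(r,N \right)} = N$ ($E{\left(r,N \right)} = 0 + N = N$)
$J = 4$ ($J = - 4 \left(-5 + 4\right) = \left(-4\right) \left(-1\right) = 4$)
$8 J + \left(6 - 6\right) \left(- (0 + 4) + 6\right) = 8 \cdot 4 + \left(6 - 6\right) \left(- (0 + 4) + 6\right) = 32 + 0 \left(\left(-1\right) 4 + 6\right) = 32 + 0 \left(-4 + 6\right) = 32 + 0 \cdot 2 = 32 + 0 = 32$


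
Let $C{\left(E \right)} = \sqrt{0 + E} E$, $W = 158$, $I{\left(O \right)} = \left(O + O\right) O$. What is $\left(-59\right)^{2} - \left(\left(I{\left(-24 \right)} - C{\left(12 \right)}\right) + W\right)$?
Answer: $2171 + 24 \sqrt{3} \approx 2212.6$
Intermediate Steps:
$I{\left(O \right)} = 2 O^{2}$ ($I{\left(O \right)} = 2 O O = 2 O^{2}$)
$C{\left(E \right)} = E^{\frac{3}{2}}$ ($C{\left(E \right)} = \sqrt{E} E = E^{\frac{3}{2}}$)
$\left(-59\right)^{2} - \left(\left(I{\left(-24 \right)} - C{\left(12 \right)}\right) + W\right) = \left(-59\right)^{2} - \left(\left(2 \left(-24\right)^{2} - 12^{\frac{3}{2}}\right) + 158\right) = 3481 - \left(\left(2 \cdot 576 - 24 \sqrt{3}\right) + 158\right) = 3481 - \left(\left(1152 - 24 \sqrt{3}\right) + 158\right) = 3481 - \left(1310 - 24 \sqrt{3}\right) = 2171 + 24 \sqrt{3}$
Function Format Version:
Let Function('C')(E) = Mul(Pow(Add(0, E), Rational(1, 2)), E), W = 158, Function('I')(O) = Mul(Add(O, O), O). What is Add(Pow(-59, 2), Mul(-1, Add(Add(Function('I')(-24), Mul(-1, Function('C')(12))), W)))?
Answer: Add(2171, Mul(24, Pow(3, Rational(1, 2)))) ≈ 2212.6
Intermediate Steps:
Function('I')(O) = Mul(2, Pow(O, 2)) (Function('I')(O) = Mul(Mul(2, O), O) = Mul(2, Pow(O, 2)))
Function('C')(E) = Pow(E, Rational(3, 2)) (Function('C')(E) = Mul(Pow(E, Rational(1, 2)), E) = Pow(E, Rational(3, 2)))
Add(Pow(-59, 2), Mul(-1, Add(Add(Function('I')(-24), Mul(-1, Function('C')(12))), W))) = Add(Pow(-59, 2), Mul(-1, Add(Add(Mul(2, Pow(-24, 2)), Mul(-1, Pow(12, Rational(3, 2)))), 158))) = Add(3481, Mul(-1, Add(Add(Mul(2, 576), Mul(-1, Mul(24, Pow(3, Rational(1, 2))))), 158))) = Add(3481, Mul(-1, Add(Add(1152, Mul(-24, Pow(3, Rational(1, 2)))), 158))) = Add(3481, Mul(-1, Add(1310, Mul(-24, Pow(3, Rational(1, 2)))))) = Add(3481, Add(-1310, Mul(24, Pow(3, Rational(1, 2))))) = Add(2171, Mul(24, Pow(3, Rational(1, 2))))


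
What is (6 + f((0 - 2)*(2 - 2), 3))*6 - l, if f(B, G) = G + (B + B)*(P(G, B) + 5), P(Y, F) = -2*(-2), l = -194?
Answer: 248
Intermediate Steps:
P(Y, F) = 4
f(B, G) = G + 18*B (f(B, G) = G + (B + B)*(4 + 5) = G + (2*B)*9 = G + 18*B)
(6 + f((0 - 2)*(2 - 2), 3))*6 - l = (6 + (3 + 18*((0 - 2)*(2 - 2))))*6 - 1*(-194) = (6 + (3 + 18*(-2*0)))*6 + 194 = (6 + (3 + 18*0))*6 + 194 = (6 + (3 + 0))*6 + 194 = (6 + 3)*6 + 194 = 9*6 + 194 = 54 + 194 = 248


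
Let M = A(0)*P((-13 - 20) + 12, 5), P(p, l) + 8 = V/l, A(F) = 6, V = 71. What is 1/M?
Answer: 5/186 ≈ 0.026882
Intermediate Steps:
P(p, l) = -8 + 71/l
M = 186/5 (M = 6*(-8 + 71/5) = 6*(31/5) = 186/5 ≈ 37.200)
1/M = 1/(186/5) = 5/186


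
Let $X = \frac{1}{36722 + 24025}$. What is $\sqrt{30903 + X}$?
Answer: $\frac{\sqrt{114038189132874}}{60747} \approx 175.79$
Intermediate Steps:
$X = \frac{1}{60747} \approx 1.6462 \cdot 10^{-5}$
$\sqrt{30903 + X} = \sqrt{30903 + \frac{1}{60747}} = \sqrt{\frac{1877264542}{60747}} = \frac{\sqrt{114038189132874}}{60747}$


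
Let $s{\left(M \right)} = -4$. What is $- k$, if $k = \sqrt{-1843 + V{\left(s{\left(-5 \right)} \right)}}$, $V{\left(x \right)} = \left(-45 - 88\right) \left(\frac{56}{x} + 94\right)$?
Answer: $- 3 i \sqrt{1387} \approx - 111.73 i$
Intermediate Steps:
$V{\left(x \right)} = -12502 - \frac{7448}{x}$ ($V{\left(x \right)} = - 133 \left(94 + \frac{56}{x}\right) = -12502 - \frac{7448}{x}$)
$k = 3 i \sqrt{1387}$ ($k = \sqrt{-1843 - \left(12502 + \frac{7448}{-4}\right)} = \sqrt{-1843 - 10640} = \sqrt{-12483} = 3 i \sqrt{1387} \approx 111.73 i$)
$- k = - 3 i \sqrt{1387}$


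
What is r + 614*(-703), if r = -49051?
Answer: -480693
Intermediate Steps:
r + 614*(-703) = -49051 + 614*(-703) = -49051 - 431642 = -480693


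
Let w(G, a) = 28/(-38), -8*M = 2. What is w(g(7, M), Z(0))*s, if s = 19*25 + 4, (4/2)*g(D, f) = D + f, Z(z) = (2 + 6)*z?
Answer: -6706/19 ≈ -352.95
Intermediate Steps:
M = -1/4 (M = -1/8*2 = -1/4 ≈ -0.25000)
Z(z) = 8*z
g(D, f) = D/2 + f/2 (g(D, f) = (D + f)/2 = D/2 + f/2)
w(G, a) = -14/19 (w(G, a) = 28*(-1/38) = -14/19)
s = 479 (s = 475 + 4 = 479)
w(g(7, M), Z(0))*s = -14/19*479 = -6706/19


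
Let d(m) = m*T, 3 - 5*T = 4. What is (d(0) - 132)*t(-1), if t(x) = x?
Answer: 132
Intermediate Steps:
T = -1/5 (T = 3/5 - 1/5*4 = 3/5 - 4/5 = -1/5 ≈ -0.20000)
d(m) = -m/5 (d(m) = m*(-1/5) = -m/5)
(d(0) - 132)*t(-1) = (-1/5*0 - 132)*(-1) = (0 - 132)*(-1) = -132*(-1) = 132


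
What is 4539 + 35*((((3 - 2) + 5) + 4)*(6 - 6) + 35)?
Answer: 5764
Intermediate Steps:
4539 + 35*((((3 - 2) + 5) + 4)*(6 - 6) + 35) = 4539 + 35*(((1 + 5) + 4)*0 + 35) = 4539 + 35*((6 + 4)*0 + 35) = 4539 + 35*(10*0 + 35) = 4539 + 35*(0 + 35) = 4539 + 35*35 = 4539 + 1225 = 5764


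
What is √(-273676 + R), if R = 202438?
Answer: I*√71238 ≈ 266.9*I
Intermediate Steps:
√(-273676 + R) = √(-273676 + 202438) = √(-71238) = I*√71238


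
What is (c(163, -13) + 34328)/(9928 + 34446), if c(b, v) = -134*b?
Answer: 6243/22187 ≈ 0.28138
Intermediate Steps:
(c(163, -13) + 34328)/(9928 + 34446) = (-134*163 + 34328)/(9928 + 34446) = (-21842 + 34328)/44374 = 12486*(1/44374) = 6243/22187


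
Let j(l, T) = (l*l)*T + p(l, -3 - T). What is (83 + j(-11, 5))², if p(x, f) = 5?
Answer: 480249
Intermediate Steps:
j(l, T) = 5 + T*l² (j(l, T) = (l*l)*T + 5 = l²*T + 5 = T*l² + 5 = 5 + T*l²)
(83 + j(-11, 5))² = (83 + (5 + 5*(-11)²))² = (83 + (5 + 5*121))² = (83 + (5 + 605))² = (83 + 610)² = 693² = 480249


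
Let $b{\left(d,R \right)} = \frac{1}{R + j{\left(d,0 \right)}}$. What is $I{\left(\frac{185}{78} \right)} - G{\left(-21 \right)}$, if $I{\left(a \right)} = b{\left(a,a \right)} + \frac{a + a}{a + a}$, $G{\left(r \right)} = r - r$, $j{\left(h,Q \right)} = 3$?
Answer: $\frac{497}{419} \approx 1.1862$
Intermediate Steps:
$G{\left(r \right)} = 0$
$b{\left(d,R \right)} = \frac{1}{3 + R}$ ($b{\left(d,R \right)} = \frac{1}{R + 3} = \frac{1}{3 + R}$)
$I{\left(a \right)} = 1 + \frac{1}{3 + a}$ ($I{\left(a \right)} = \frac{1}{3 + a} + \frac{a + a}{a + a} = \frac{1}{3 + a} + \frac{2 a}{2 a} = \frac{1}{3 + a} + 2 a \frac{1}{2 a} = \frac{1}{3 + a} + 1 = 1 + \frac{1}{3 + a}$)
$I{\left(\frac{185}{78} \right)} - G{\left(-21 \right)} = \frac{4 + \frac{185}{78}}{3 + \frac{185}{78}} - 0 = \frac{4 + 185 \cdot \frac{1}{78}}{3 + 185 \cdot \frac{1}{78}} + 0 = \frac{4 + \frac{185}{78}}{3 + \frac{185}{78}} + 0 = \frac{1}{\frac{419}{78}} \cdot \frac{497}{78} + 0 = \frac{78}{419} \cdot \frac{497}{78} + 0 = \frac{497}{419} + 0 = \frac{497}{419}$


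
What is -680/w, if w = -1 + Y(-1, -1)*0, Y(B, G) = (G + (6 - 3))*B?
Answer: 680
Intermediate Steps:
Y(B, G) = B*(3 + G) (Y(B, G) = (G + 3)*B = (3 + G)*B = B*(3 + G))
w = -1 (w = -1 - (3 - 1)*0 = -1 - 1*2*0 = -1 - 2*0 = -1 + 0 = -1)
-680/w = -680/(-1) = -680*(-1) = 680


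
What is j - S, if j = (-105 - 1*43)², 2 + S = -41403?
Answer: 63309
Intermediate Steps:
S = -41405 (S = -2 - 41403 = -41405)
j = 21904 (j = (-105 - 43)² = (-148)² = 21904)
j - S = 21904 - 1*(-41405) = 21904 + 41405 = 63309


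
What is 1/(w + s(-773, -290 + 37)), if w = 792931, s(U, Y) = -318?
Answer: 1/792613 ≈ 1.2616e-6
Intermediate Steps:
1/(w + s(-773, -290 + 37)) = 1/(792931 - 318) = 1/792613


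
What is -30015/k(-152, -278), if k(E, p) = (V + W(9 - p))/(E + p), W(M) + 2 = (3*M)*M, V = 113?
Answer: 2151075/41203 ≈ 52.207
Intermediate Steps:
W(M) = -2 + 3*M² (W(M) = -2 + (3*M)*M = -2 + 3*M²)
k(E, p) = (111 + 3*(9 - p)²)/(E + p) (k(E, p) = (113 + (-2 + 3*(9 - p)²))/(E + p) = (111 + 3*(9 - p)²)/(E + p))
-30015/k(-152, -278) = -30015*(-152 - 278)/(3*(37 + (-9 - 278)²)) = -30015*(-430/(3*(37 + (-287)²))) = -30015*(-430/(3*(37 + 82369))) = -30015/(3*(-1/430)*82406) = -30015/(-123609/215) = -30015*(-215/123609) = 2151075/41203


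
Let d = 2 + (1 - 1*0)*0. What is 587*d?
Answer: 1174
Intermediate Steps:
d = 2 (d = 2 + (1 + 0)*0 = 2 + 1*0 = 2 + 0 = 2)
587*d = 587*2 = 1174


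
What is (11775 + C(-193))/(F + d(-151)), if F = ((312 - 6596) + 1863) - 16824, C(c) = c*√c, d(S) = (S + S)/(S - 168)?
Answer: -1252075/2258951 + 61567*I*√193/6776853 ≈ -0.55427 + 0.12621*I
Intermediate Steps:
d(S) = 2*S/(-168 + S) (d(S) = (2*S)/(-168 + S) = 2*S/(-168 + S))
C(c) = c^(3/2)
F = -21245 (F = (-6284 + 1863) - 16824 = -4421 - 16824 = -21245)
(11775 + C(-193))/(F + d(-151)) = (11775 + (-193)^(3/2))/(-21245 + 2*(-151)/(-168 - 151)) = (11775 - 193*I*√193)/(-21245 + 2*(-151)/(-319)) = (11775 - 193*I*√193)/(-21245 + 2*(-151)*(-1/319)) = (11775 - 193*I*√193)/(-21245 + 302/319) = (11775 - 193*I*√193)/(-6776853/319) = (11775 - 193*I*√193)*(-319/6776853) = -1252075/2258951 + 61567*I*√193/6776853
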